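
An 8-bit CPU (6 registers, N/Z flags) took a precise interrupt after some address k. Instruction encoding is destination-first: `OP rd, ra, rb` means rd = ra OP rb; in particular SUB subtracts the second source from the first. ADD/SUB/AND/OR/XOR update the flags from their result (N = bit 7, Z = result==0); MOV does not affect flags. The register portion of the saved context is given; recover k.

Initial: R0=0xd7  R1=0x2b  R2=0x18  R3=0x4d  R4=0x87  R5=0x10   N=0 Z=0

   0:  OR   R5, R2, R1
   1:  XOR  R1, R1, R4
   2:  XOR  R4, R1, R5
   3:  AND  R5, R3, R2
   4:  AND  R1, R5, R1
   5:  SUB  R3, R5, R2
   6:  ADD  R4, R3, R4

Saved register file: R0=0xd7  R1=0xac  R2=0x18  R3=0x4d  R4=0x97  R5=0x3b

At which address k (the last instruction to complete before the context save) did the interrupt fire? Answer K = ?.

after  0: R0=0xd7 R1=0x2b R2=0x18 R3=0x4d R4=0x87 R5=0x3b  N=0 Z=0
after  1: R0=0xd7 R1=0xac R2=0x18 R3=0x4d R4=0x87 R5=0x3b  N=1 Z=0
after  2: R0=0xd7 R1=0xac R2=0x18 R3=0x4d R4=0x97 R5=0x3b  N=1 Z=0
-- IRQ taken; context saved, return-PC = 3 --

K = 2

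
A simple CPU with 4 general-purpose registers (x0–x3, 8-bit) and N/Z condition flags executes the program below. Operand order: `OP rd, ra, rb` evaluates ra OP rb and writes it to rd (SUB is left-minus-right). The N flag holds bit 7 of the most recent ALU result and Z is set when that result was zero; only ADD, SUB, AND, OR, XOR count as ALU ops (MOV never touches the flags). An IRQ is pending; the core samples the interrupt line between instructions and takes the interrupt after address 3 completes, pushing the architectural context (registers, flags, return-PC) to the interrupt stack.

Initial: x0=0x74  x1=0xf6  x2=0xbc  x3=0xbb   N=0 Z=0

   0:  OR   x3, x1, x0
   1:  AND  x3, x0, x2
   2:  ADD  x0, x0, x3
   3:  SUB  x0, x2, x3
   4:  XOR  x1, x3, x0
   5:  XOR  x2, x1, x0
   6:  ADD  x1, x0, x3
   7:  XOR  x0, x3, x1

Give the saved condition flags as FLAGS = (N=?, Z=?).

FLAGS = (N=1, Z=0)

after  0: x0=0x74 x1=0xf6 x2=0xbc x3=0xf6  N=1 Z=0
after  1: x0=0x74 x1=0xf6 x2=0xbc x3=0x34  N=0 Z=0
after  2: x0=0xa8 x1=0xf6 x2=0xbc x3=0x34  N=1 Z=0
after  3: x0=0x88 x1=0xf6 x2=0xbc x3=0x34  N=1 Z=0
-- IRQ taken; context saved, return-PC = 4 --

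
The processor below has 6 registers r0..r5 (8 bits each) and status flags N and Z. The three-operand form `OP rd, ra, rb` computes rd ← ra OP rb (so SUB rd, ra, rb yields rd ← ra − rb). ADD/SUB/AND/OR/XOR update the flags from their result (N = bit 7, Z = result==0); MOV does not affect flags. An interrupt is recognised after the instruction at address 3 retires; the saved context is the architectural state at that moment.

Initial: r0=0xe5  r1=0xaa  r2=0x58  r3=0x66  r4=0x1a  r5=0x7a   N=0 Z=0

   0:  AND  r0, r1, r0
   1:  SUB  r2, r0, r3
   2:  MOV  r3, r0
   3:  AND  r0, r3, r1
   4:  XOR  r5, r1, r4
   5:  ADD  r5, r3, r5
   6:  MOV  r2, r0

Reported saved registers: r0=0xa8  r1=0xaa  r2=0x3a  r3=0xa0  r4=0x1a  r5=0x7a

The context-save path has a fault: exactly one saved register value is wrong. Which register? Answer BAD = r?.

after  0: r0=0xa0 r1=0xaa r2=0x58 r3=0x66 r4=0x1a r5=0x7a  N=1 Z=0
after  1: r0=0xa0 r1=0xaa r2=0x3a r3=0x66 r4=0x1a r5=0x7a  N=0 Z=0
after  2: r0=0xa0 r1=0xaa r2=0x3a r3=0xa0 r4=0x1a r5=0x7a  N=0 Z=0
after  3: r0=0xa0 r1=0xaa r2=0x3a r3=0xa0 r4=0x1a r5=0x7a  N=1 Z=0
-- IRQ taken; context saved, return-PC = 4 --
mismatch: r0: reported 0xa8 vs actual 0xa0

BAD = r0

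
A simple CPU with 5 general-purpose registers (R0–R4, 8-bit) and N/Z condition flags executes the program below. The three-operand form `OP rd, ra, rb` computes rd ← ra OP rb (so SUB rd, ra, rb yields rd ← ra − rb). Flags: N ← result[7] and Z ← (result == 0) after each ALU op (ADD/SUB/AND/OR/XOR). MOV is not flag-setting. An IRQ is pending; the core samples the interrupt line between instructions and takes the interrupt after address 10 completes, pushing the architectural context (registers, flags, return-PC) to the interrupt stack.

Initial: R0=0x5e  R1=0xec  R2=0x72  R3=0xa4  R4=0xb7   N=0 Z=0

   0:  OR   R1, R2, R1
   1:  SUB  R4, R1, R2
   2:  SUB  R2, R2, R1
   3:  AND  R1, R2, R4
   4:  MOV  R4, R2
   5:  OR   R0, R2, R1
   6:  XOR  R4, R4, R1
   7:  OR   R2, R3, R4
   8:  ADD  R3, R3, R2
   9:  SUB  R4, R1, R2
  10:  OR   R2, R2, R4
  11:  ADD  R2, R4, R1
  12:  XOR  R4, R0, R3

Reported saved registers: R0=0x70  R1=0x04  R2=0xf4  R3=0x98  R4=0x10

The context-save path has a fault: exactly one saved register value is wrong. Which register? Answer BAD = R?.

after  0: R0=0x5e R1=0xfe R2=0x72 R3=0xa4 R4=0xb7  N=1 Z=0
after  1: R0=0x5e R1=0xfe R2=0x72 R3=0xa4 R4=0x8c  N=1 Z=0
after  2: R0=0x5e R1=0xfe R2=0x74 R3=0xa4 R4=0x8c  N=0 Z=0
after  3: R0=0x5e R1=0x04 R2=0x74 R3=0xa4 R4=0x8c  N=0 Z=0
after  4: R0=0x5e R1=0x04 R2=0x74 R3=0xa4 R4=0x74  N=0 Z=0
after  5: R0=0x74 R1=0x04 R2=0x74 R3=0xa4 R4=0x74  N=0 Z=0
after  6: R0=0x74 R1=0x04 R2=0x74 R3=0xa4 R4=0x70  N=0 Z=0
after  7: R0=0x74 R1=0x04 R2=0xf4 R3=0xa4 R4=0x70  N=1 Z=0
after  8: R0=0x74 R1=0x04 R2=0xf4 R3=0x98 R4=0x70  N=1 Z=0
after  9: R0=0x74 R1=0x04 R2=0xf4 R3=0x98 R4=0x10  N=0 Z=0
after 10: R0=0x74 R1=0x04 R2=0xf4 R3=0x98 R4=0x10  N=1 Z=0
-- IRQ taken; context saved, return-PC = 11 --
mismatch: R0: reported 0x70 vs actual 0x74

BAD = R0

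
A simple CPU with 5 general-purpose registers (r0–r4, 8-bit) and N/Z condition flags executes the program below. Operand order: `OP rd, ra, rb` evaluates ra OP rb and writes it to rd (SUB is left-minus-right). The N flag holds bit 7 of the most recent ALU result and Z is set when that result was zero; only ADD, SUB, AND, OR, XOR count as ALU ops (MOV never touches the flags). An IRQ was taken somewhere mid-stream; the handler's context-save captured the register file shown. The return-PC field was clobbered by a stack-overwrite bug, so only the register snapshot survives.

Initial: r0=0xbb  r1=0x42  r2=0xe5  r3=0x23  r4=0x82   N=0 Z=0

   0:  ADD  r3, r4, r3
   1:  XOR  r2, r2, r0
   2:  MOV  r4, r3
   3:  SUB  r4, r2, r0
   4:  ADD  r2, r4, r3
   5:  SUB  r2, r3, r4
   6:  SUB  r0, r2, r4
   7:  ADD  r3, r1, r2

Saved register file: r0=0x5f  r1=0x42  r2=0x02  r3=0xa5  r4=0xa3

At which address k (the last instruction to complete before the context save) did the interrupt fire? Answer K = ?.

after  0: r0=0xbb r1=0x42 r2=0xe5 r3=0xa5 r4=0x82  N=1 Z=0
after  1: r0=0xbb r1=0x42 r2=0x5e r3=0xa5 r4=0x82  N=0 Z=0
after  2: r0=0xbb r1=0x42 r2=0x5e r3=0xa5 r4=0xa5  N=0 Z=0
after  3: r0=0xbb r1=0x42 r2=0x5e r3=0xa5 r4=0xa3  N=1 Z=0
after  4: r0=0xbb r1=0x42 r2=0x48 r3=0xa5 r4=0xa3  N=0 Z=0
after  5: r0=0xbb r1=0x42 r2=0x02 r3=0xa5 r4=0xa3  N=0 Z=0
after  6: r0=0x5f r1=0x42 r2=0x02 r3=0xa5 r4=0xa3  N=0 Z=0
-- IRQ taken; context saved, return-PC = 7 --

K = 6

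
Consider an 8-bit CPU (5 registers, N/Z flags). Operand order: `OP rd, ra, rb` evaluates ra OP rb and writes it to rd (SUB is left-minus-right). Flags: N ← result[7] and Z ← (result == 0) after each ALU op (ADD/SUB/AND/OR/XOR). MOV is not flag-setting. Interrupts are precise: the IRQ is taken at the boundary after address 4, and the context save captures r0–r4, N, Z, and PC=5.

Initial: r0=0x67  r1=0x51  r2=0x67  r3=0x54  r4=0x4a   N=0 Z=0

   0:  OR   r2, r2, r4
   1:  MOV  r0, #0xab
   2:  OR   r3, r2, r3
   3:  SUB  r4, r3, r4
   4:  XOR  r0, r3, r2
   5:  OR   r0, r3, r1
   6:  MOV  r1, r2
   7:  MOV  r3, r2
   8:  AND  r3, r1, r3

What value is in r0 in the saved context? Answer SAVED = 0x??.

after  0: r0=0x67 r1=0x51 r2=0x6f r3=0x54 r4=0x4a  N=0 Z=0
after  1: r0=0xab r1=0x51 r2=0x6f r3=0x54 r4=0x4a  N=0 Z=0
after  2: r0=0xab r1=0x51 r2=0x6f r3=0x7f r4=0x4a  N=0 Z=0
after  3: r0=0xab r1=0x51 r2=0x6f r3=0x7f r4=0x35  N=0 Z=0
after  4: r0=0x10 r1=0x51 r2=0x6f r3=0x7f r4=0x35  N=0 Z=0
-- IRQ taken; context saved, return-PC = 5 --

SAVED = 0x10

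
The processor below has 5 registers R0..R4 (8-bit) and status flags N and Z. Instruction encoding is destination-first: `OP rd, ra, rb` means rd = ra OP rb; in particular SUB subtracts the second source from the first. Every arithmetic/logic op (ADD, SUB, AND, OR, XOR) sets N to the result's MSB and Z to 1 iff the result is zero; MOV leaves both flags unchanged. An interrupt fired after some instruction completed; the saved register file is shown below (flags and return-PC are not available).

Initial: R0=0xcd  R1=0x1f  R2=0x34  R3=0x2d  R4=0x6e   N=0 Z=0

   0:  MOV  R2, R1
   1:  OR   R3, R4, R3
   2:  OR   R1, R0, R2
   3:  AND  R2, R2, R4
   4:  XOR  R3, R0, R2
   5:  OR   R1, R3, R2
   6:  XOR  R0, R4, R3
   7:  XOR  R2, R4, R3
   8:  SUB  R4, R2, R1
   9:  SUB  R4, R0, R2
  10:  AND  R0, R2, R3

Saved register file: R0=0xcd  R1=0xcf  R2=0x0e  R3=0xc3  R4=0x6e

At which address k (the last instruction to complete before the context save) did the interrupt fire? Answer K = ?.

after  0: R0=0xcd R1=0x1f R2=0x1f R3=0x2d R4=0x6e  N=0 Z=0
after  1: R0=0xcd R1=0x1f R2=0x1f R3=0x6f R4=0x6e  N=0 Z=0
after  2: R0=0xcd R1=0xdf R2=0x1f R3=0x6f R4=0x6e  N=1 Z=0
after  3: R0=0xcd R1=0xdf R2=0x0e R3=0x6f R4=0x6e  N=0 Z=0
after  4: R0=0xcd R1=0xdf R2=0x0e R3=0xc3 R4=0x6e  N=1 Z=0
after  5: R0=0xcd R1=0xcf R2=0x0e R3=0xc3 R4=0x6e  N=1 Z=0
-- IRQ taken; context saved, return-PC = 6 --

K = 5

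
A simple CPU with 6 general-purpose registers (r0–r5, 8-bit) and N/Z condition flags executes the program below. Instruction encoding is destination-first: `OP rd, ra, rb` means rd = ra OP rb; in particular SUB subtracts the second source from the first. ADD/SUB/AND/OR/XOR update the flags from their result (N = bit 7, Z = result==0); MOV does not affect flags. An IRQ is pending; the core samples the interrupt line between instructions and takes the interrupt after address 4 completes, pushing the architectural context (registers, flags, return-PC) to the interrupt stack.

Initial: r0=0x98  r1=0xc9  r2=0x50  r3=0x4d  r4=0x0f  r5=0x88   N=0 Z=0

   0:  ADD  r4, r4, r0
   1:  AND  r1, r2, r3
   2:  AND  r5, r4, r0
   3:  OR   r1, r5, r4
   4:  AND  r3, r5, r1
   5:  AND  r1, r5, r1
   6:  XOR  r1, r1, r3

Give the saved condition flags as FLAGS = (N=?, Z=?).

FLAGS = (N=1, Z=0)

after  0: r0=0x98 r1=0xc9 r2=0x50 r3=0x4d r4=0xa7 r5=0x88  N=1 Z=0
after  1: r0=0x98 r1=0x40 r2=0x50 r3=0x4d r4=0xa7 r5=0x88  N=0 Z=0
after  2: r0=0x98 r1=0x40 r2=0x50 r3=0x4d r4=0xa7 r5=0x80  N=1 Z=0
after  3: r0=0x98 r1=0xa7 r2=0x50 r3=0x4d r4=0xa7 r5=0x80  N=1 Z=0
after  4: r0=0x98 r1=0xa7 r2=0x50 r3=0x80 r4=0xa7 r5=0x80  N=1 Z=0
-- IRQ taken; context saved, return-PC = 5 --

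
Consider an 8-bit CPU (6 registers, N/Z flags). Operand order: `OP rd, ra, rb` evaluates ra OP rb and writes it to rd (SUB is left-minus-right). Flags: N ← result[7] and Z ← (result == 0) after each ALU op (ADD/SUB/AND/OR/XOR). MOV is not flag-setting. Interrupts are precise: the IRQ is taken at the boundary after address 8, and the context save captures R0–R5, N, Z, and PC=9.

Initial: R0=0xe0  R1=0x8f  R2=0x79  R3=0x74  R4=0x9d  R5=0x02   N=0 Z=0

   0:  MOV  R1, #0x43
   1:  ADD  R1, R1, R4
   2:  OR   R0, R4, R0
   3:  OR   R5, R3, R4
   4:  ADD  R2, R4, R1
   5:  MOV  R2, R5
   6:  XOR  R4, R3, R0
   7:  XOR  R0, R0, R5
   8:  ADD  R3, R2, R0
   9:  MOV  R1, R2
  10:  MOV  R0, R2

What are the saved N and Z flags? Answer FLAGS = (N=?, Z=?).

after  0: R0=0xe0 R1=0x43 R2=0x79 R3=0x74 R4=0x9d R5=0x02  N=0 Z=0
after  1: R0=0xe0 R1=0xe0 R2=0x79 R3=0x74 R4=0x9d R5=0x02  N=1 Z=0
after  2: R0=0xfd R1=0xe0 R2=0x79 R3=0x74 R4=0x9d R5=0x02  N=1 Z=0
after  3: R0=0xfd R1=0xe0 R2=0x79 R3=0x74 R4=0x9d R5=0xfd  N=1 Z=0
after  4: R0=0xfd R1=0xe0 R2=0x7d R3=0x74 R4=0x9d R5=0xfd  N=0 Z=0
after  5: R0=0xfd R1=0xe0 R2=0xfd R3=0x74 R4=0x9d R5=0xfd  N=0 Z=0
after  6: R0=0xfd R1=0xe0 R2=0xfd R3=0x74 R4=0x89 R5=0xfd  N=1 Z=0
after  7: R0=0x00 R1=0xe0 R2=0xfd R3=0x74 R4=0x89 R5=0xfd  N=0 Z=1
after  8: R0=0x00 R1=0xe0 R2=0xfd R3=0xfd R4=0x89 R5=0xfd  N=1 Z=0
-- IRQ taken; context saved, return-PC = 9 --

FLAGS = (N=1, Z=0)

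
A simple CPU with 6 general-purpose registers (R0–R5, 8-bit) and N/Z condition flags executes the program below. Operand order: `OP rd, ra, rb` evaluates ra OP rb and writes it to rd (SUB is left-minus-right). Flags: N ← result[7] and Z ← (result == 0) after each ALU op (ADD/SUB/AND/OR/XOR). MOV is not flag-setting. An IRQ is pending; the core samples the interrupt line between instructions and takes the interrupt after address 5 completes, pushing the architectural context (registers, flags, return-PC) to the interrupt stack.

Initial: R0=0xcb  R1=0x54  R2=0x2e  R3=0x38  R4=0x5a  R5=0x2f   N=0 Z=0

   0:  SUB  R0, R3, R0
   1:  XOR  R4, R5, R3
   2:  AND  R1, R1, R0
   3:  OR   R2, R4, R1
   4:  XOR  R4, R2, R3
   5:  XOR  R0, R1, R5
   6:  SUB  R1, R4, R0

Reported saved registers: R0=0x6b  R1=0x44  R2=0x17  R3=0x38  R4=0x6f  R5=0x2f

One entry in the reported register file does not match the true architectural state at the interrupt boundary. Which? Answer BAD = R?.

BAD = R2

after  0: R0=0x6d R1=0x54 R2=0x2e R3=0x38 R4=0x5a R5=0x2f  N=0 Z=0
after  1: R0=0x6d R1=0x54 R2=0x2e R3=0x38 R4=0x17 R5=0x2f  N=0 Z=0
after  2: R0=0x6d R1=0x44 R2=0x2e R3=0x38 R4=0x17 R5=0x2f  N=0 Z=0
after  3: R0=0x6d R1=0x44 R2=0x57 R3=0x38 R4=0x17 R5=0x2f  N=0 Z=0
after  4: R0=0x6d R1=0x44 R2=0x57 R3=0x38 R4=0x6f R5=0x2f  N=0 Z=0
after  5: R0=0x6b R1=0x44 R2=0x57 R3=0x38 R4=0x6f R5=0x2f  N=0 Z=0
-- IRQ taken; context saved, return-PC = 6 --
mismatch: R2: reported 0x17 vs actual 0x57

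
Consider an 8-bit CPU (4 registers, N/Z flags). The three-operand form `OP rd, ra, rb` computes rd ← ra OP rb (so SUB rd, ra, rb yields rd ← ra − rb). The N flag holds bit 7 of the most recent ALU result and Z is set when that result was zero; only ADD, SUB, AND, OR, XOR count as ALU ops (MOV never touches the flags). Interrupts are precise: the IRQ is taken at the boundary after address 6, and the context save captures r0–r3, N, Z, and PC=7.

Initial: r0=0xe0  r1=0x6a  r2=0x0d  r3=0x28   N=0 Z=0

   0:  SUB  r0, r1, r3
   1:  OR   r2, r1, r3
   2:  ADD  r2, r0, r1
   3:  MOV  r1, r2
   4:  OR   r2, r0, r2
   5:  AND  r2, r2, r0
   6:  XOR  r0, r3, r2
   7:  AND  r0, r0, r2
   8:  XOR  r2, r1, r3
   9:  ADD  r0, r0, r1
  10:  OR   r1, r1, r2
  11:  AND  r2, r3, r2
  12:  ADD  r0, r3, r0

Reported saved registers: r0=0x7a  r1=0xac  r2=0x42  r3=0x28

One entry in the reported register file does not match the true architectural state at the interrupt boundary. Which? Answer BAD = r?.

BAD = r0

after  0: r0=0x42 r1=0x6a r2=0x0d r3=0x28  N=0 Z=0
after  1: r0=0x42 r1=0x6a r2=0x6a r3=0x28  N=0 Z=0
after  2: r0=0x42 r1=0x6a r2=0xac r3=0x28  N=1 Z=0
after  3: r0=0x42 r1=0xac r2=0xac r3=0x28  N=1 Z=0
after  4: r0=0x42 r1=0xac r2=0xee r3=0x28  N=1 Z=0
after  5: r0=0x42 r1=0xac r2=0x42 r3=0x28  N=0 Z=0
after  6: r0=0x6a r1=0xac r2=0x42 r3=0x28  N=0 Z=0
-- IRQ taken; context saved, return-PC = 7 --
mismatch: r0: reported 0x7a vs actual 0x6a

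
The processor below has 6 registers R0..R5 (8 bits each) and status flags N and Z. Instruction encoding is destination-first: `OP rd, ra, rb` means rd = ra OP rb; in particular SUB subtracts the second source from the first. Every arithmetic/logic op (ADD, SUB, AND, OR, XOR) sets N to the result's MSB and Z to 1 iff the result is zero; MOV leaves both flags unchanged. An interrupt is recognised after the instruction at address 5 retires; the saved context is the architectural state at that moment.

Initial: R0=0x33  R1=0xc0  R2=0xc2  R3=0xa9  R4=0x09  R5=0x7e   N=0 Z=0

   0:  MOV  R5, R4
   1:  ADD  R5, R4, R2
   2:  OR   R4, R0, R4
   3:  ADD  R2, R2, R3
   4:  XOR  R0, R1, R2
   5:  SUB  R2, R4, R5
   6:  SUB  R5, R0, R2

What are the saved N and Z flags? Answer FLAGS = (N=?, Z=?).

after  0: R0=0x33 R1=0xc0 R2=0xc2 R3=0xa9 R4=0x09 R5=0x09  N=0 Z=0
after  1: R0=0x33 R1=0xc0 R2=0xc2 R3=0xa9 R4=0x09 R5=0xcb  N=1 Z=0
after  2: R0=0x33 R1=0xc0 R2=0xc2 R3=0xa9 R4=0x3b R5=0xcb  N=0 Z=0
after  3: R0=0x33 R1=0xc0 R2=0x6b R3=0xa9 R4=0x3b R5=0xcb  N=0 Z=0
after  4: R0=0xab R1=0xc0 R2=0x6b R3=0xa9 R4=0x3b R5=0xcb  N=1 Z=0
after  5: R0=0xab R1=0xc0 R2=0x70 R3=0xa9 R4=0x3b R5=0xcb  N=0 Z=0
-- IRQ taken; context saved, return-PC = 6 --

FLAGS = (N=0, Z=0)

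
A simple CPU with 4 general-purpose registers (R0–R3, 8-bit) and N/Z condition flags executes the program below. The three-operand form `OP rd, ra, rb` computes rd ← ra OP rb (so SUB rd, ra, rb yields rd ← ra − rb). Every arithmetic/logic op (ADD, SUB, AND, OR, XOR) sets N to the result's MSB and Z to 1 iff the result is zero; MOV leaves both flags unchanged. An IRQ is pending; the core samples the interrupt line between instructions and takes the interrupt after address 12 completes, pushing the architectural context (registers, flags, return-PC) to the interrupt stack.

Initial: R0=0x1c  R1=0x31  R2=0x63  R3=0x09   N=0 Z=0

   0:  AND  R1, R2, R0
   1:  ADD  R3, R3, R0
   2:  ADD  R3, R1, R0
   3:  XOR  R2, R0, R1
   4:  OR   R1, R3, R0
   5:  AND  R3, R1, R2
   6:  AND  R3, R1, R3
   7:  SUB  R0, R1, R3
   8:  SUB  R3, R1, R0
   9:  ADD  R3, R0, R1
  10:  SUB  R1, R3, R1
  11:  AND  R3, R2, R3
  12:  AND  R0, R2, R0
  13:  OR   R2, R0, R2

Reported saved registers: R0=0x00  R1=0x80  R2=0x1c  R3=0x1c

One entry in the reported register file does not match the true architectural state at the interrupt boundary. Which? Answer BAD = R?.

after  0: R0=0x1c R1=0x00 R2=0x63 R3=0x09  N=0 Z=1
after  1: R0=0x1c R1=0x00 R2=0x63 R3=0x25  N=0 Z=0
after  2: R0=0x1c R1=0x00 R2=0x63 R3=0x1c  N=0 Z=0
after  3: R0=0x1c R1=0x00 R2=0x1c R3=0x1c  N=0 Z=0
after  4: R0=0x1c R1=0x1c R2=0x1c R3=0x1c  N=0 Z=0
after  5: R0=0x1c R1=0x1c R2=0x1c R3=0x1c  N=0 Z=0
after  6: R0=0x1c R1=0x1c R2=0x1c R3=0x1c  N=0 Z=0
after  7: R0=0x00 R1=0x1c R2=0x1c R3=0x1c  N=0 Z=1
after  8: R0=0x00 R1=0x1c R2=0x1c R3=0x1c  N=0 Z=0
after  9: R0=0x00 R1=0x1c R2=0x1c R3=0x1c  N=0 Z=0
after 10: R0=0x00 R1=0x00 R2=0x1c R3=0x1c  N=0 Z=1
after 11: R0=0x00 R1=0x00 R2=0x1c R3=0x1c  N=0 Z=0
after 12: R0=0x00 R1=0x00 R2=0x1c R3=0x1c  N=0 Z=1
-- IRQ taken; context saved, return-PC = 13 --
mismatch: R1: reported 0x80 vs actual 0x00

BAD = R1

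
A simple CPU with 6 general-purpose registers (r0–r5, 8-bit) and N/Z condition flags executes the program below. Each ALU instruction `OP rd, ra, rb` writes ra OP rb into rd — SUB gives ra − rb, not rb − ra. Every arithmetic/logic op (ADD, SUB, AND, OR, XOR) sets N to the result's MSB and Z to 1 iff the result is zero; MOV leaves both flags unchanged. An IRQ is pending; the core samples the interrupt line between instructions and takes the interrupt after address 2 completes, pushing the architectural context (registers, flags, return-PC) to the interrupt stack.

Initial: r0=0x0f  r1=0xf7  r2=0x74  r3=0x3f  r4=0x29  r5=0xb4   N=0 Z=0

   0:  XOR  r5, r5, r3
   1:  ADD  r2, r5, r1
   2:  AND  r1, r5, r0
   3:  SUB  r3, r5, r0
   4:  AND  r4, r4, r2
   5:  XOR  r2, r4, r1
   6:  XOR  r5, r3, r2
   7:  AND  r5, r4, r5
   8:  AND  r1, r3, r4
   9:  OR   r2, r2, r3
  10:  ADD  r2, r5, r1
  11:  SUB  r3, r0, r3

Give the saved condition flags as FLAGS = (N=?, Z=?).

after  0: r0=0x0f r1=0xf7 r2=0x74 r3=0x3f r4=0x29 r5=0x8b  N=1 Z=0
after  1: r0=0x0f r1=0xf7 r2=0x82 r3=0x3f r4=0x29 r5=0x8b  N=1 Z=0
after  2: r0=0x0f r1=0x0b r2=0x82 r3=0x3f r4=0x29 r5=0x8b  N=0 Z=0
-- IRQ taken; context saved, return-PC = 3 --

FLAGS = (N=0, Z=0)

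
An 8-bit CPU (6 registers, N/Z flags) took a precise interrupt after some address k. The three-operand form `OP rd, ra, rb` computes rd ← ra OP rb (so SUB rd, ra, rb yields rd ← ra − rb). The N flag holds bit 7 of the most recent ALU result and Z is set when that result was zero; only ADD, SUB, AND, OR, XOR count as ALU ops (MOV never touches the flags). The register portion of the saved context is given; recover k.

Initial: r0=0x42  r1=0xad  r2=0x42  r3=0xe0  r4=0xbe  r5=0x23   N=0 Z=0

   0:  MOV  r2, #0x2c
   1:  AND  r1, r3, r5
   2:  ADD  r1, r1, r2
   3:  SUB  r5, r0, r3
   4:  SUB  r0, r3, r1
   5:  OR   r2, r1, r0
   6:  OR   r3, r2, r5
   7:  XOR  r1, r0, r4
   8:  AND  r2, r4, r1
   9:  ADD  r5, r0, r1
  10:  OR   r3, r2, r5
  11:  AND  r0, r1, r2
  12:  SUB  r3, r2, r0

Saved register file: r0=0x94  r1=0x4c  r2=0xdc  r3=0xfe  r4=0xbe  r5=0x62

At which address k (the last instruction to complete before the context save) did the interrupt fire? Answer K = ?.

K = 6

after  0: r0=0x42 r1=0xad r2=0x2c r3=0xe0 r4=0xbe r5=0x23  N=0 Z=0
after  1: r0=0x42 r1=0x20 r2=0x2c r3=0xe0 r4=0xbe r5=0x23  N=0 Z=0
after  2: r0=0x42 r1=0x4c r2=0x2c r3=0xe0 r4=0xbe r5=0x23  N=0 Z=0
after  3: r0=0x42 r1=0x4c r2=0x2c r3=0xe0 r4=0xbe r5=0x62  N=0 Z=0
after  4: r0=0x94 r1=0x4c r2=0x2c r3=0xe0 r4=0xbe r5=0x62  N=1 Z=0
after  5: r0=0x94 r1=0x4c r2=0xdc r3=0xe0 r4=0xbe r5=0x62  N=1 Z=0
after  6: r0=0x94 r1=0x4c r2=0xdc r3=0xfe r4=0xbe r5=0x62  N=1 Z=0
-- IRQ taken; context saved, return-PC = 7 --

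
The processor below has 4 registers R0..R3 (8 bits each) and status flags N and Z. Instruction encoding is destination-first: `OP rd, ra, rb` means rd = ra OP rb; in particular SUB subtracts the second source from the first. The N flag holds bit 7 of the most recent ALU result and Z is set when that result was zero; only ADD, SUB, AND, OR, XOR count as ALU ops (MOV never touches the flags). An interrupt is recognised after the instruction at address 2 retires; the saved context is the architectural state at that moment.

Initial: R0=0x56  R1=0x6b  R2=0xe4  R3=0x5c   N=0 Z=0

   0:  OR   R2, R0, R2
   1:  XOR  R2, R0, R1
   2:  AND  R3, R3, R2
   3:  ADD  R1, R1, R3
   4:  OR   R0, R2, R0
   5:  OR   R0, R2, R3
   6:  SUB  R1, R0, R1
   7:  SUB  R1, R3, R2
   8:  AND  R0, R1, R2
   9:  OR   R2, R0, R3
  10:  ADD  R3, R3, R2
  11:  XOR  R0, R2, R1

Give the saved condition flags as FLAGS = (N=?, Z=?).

after  0: R0=0x56 R1=0x6b R2=0xf6 R3=0x5c  N=1 Z=0
after  1: R0=0x56 R1=0x6b R2=0x3d R3=0x5c  N=0 Z=0
after  2: R0=0x56 R1=0x6b R2=0x3d R3=0x1c  N=0 Z=0
-- IRQ taken; context saved, return-PC = 3 --

FLAGS = (N=0, Z=0)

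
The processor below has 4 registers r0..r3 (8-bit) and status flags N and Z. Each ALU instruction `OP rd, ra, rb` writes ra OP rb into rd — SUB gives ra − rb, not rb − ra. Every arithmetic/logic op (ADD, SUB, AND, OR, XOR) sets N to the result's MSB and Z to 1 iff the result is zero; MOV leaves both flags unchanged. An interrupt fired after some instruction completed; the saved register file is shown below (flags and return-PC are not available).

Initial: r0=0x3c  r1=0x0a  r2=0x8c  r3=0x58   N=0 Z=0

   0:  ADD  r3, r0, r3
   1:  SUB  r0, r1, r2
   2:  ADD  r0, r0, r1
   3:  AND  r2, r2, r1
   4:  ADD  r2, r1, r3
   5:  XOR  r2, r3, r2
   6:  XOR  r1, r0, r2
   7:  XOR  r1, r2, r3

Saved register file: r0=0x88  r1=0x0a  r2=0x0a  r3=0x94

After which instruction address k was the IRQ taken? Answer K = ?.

K = 5

after  0: r0=0x3c r1=0x0a r2=0x8c r3=0x94  N=1 Z=0
after  1: r0=0x7e r1=0x0a r2=0x8c r3=0x94  N=0 Z=0
after  2: r0=0x88 r1=0x0a r2=0x8c r3=0x94  N=1 Z=0
after  3: r0=0x88 r1=0x0a r2=0x08 r3=0x94  N=0 Z=0
after  4: r0=0x88 r1=0x0a r2=0x9e r3=0x94  N=1 Z=0
after  5: r0=0x88 r1=0x0a r2=0x0a r3=0x94  N=0 Z=0
-- IRQ taken; context saved, return-PC = 6 --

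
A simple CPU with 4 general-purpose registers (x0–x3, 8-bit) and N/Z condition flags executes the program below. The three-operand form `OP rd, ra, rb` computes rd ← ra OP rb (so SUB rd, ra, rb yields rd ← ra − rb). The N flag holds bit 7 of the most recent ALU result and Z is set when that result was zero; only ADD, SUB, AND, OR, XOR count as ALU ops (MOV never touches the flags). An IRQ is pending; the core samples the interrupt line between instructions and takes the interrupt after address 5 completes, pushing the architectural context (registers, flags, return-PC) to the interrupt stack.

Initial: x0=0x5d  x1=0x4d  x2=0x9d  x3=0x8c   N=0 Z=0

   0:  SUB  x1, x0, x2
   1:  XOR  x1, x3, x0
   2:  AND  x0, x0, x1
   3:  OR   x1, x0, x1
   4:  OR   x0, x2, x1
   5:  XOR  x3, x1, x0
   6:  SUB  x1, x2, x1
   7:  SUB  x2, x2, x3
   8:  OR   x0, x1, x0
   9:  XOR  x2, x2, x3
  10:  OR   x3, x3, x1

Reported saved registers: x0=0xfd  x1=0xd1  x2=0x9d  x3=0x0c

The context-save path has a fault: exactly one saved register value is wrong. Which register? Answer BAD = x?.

after  0: x0=0x5d x1=0xc0 x2=0x9d x3=0x8c  N=1 Z=0
after  1: x0=0x5d x1=0xd1 x2=0x9d x3=0x8c  N=1 Z=0
after  2: x0=0x51 x1=0xd1 x2=0x9d x3=0x8c  N=0 Z=0
after  3: x0=0x51 x1=0xd1 x2=0x9d x3=0x8c  N=1 Z=0
after  4: x0=0xdd x1=0xd1 x2=0x9d x3=0x8c  N=1 Z=0
after  5: x0=0xdd x1=0xd1 x2=0x9d x3=0x0c  N=0 Z=0
-- IRQ taken; context saved, return-PC = 6 --
mismatch: x0: reported 0xfd vs actual 0xdd

BAD = x0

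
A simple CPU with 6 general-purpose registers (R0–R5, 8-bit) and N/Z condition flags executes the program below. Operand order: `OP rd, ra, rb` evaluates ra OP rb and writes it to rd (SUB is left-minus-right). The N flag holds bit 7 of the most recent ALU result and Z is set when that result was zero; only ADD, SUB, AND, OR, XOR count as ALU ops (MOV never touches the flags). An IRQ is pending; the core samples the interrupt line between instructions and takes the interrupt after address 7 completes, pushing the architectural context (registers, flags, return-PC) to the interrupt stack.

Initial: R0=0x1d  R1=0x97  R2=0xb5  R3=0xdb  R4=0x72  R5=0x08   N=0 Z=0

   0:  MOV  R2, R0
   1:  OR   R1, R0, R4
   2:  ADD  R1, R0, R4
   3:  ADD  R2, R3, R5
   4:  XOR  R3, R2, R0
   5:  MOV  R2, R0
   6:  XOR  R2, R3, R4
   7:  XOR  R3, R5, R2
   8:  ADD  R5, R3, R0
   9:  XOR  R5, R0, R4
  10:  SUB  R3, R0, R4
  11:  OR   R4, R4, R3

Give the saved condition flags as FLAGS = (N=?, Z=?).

FLAGS = (N=1, Z=0)

after  0: R0=0x1d R1=0x97 R2=0x1d R3=0xdb R4=0x72 R5=0x08  N=0 Z=0
after  1: R0=0x1d R1=0x7f R2=0x1d R3=0xdb R4=0x72 R5=0x08  N=0 Z=0
after  2: R0=0x1d R1=0x8f R2=0x1d R3=0xdb R4=0x72 R5=0x08  N=1 Z=0
after  3: R0=0x1d R1=0x8f R2=0xe3 R3=0xdb R4=0x72 R5=0x08  N=1 Z=0
after  4: R0=0x1d R1=0x8f R2=0xe3 R3=0xfe R4=0x72 R5=0x08  N=1 Z=0
after  5: R0=0x1d R1=0x8f R2=0x1d R3=0xfe R4=0x72 R5=0x08  N=1 Z=0
after  6: R0=0x1d R1=0x8f R2=0x8c R3=0xfe R4=0x72 R5=0x08  N=1 Z=0
after  7: R0=0x1d R1=0x8f R2=0x8c R3=0x84 R4=0x72 R5=0x08  N=1 Z=0
-- IRQ taken; context saved, return-PC = 8 --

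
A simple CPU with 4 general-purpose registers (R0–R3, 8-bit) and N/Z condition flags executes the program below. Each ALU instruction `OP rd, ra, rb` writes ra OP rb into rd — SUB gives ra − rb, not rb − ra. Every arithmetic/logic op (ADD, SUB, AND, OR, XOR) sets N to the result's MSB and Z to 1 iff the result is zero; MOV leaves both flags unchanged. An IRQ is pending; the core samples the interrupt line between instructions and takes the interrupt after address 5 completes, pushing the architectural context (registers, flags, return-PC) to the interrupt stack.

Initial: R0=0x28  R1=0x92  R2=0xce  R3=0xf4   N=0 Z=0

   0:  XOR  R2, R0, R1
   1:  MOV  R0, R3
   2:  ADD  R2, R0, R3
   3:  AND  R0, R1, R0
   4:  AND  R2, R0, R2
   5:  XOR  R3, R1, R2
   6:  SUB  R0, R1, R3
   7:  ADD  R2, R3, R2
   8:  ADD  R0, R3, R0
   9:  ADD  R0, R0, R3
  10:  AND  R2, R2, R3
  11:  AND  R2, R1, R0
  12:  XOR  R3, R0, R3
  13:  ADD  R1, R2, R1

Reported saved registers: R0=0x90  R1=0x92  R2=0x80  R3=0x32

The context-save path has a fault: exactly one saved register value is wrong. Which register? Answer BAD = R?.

after  0: R0=0x28 R1=0x92 R2=0xba R3=0xf4  N=1 Z=0
after  1: R0=0xf4 R1=0x92 R2=0xba R3=0xf4  N=1 Z=0
after  2: R0=0xf4 R1=0x92 R2=0xe8 R3=0xf4  N=1 Z=0
after  3: R0=0x90 R1=0x92 R2=0xe8 R3=0xf4  N=1 Z=0
after  4: R0=0x90 R1=0x92 R2=0x80 R3=0xf4  N=1 Z=0
after  5: R0=0x90 R1=0x92 R2=0x80 R3=0x12  N=0 Z=0
-- IRQ taken; context saved, return-PC = 6 --
mismatch: R3: reported 0x32 vs actual 0x12

BAD = R3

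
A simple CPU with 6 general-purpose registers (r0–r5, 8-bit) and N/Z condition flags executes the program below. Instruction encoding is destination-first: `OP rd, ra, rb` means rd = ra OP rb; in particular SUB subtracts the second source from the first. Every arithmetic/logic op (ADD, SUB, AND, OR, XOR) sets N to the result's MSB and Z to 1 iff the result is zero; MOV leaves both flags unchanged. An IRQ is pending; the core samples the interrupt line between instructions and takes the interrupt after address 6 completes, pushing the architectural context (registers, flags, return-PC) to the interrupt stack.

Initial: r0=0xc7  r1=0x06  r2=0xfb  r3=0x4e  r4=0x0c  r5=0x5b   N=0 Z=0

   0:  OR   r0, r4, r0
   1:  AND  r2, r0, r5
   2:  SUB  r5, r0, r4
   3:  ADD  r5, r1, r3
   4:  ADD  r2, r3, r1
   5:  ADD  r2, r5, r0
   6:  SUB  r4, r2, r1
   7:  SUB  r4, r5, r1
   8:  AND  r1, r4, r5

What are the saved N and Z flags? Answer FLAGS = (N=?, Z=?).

FLAGS = (N=0, Z=0)

after  0: r0=0xcf r1=0x06 r2=0xfb r3=0x4e r4=0x0c r5=0x5b  N=1 Z=0
after  1: r0=0xcf r1=0x06 r2=0x4b r3=0x4e r4=0x0c r5=0x5b  N=0 Z=0
after  2: r0=0xcf r1=0x06 r2=0x4b r3=0x4e r4=0x0c r5=0xc3  N=1 Z=0
after  3: r0=0xcf r1=0x06 r2=0x4b r3=0x4e r4=0x0c r5=0x54  N=0 Z=0
after  4: r0=0xcf r1=0x06 r2=0x54 r3=0x4e r4=0x0c r5=0x54  N=0 Z=0
after  5: r0=0xcf r1=0x06 r2=0x23 r3=0x4e r4=0x0c r5=0x54  N=0 Z=0
after  6: r0=0xcf r1=0x06 r2=0x23 r3=0x4e r4=0x1d r5=0x54  N=0 Z=0
-- IRQ taken; context saved, return-PC = 7 --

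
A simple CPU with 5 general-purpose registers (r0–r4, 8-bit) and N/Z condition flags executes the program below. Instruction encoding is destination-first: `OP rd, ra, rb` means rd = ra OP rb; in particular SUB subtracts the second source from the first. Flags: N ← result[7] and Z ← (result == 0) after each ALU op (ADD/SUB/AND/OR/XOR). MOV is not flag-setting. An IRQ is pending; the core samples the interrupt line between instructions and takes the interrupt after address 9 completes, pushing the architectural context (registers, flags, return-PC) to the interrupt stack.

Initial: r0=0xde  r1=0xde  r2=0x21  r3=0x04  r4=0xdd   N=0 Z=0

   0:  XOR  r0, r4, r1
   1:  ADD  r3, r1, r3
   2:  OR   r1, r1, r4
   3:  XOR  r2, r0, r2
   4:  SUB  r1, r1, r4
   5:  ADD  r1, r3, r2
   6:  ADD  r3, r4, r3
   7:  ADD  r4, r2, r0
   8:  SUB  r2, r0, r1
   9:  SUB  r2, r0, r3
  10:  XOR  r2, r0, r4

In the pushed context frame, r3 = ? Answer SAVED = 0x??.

SAVED = 0xbf

after  0: r0=0x03 r1=0xde r2=0x21 r3=0x04 r4=0xdd  N=0 Z=0
after  1: r0=0x03 r1=0xde r2=0x21 r3=0xe2 r4=0xdd  N=1 Z=0
after  2: r0=0x03 r1=0xdf r2=0x21 r3=0xe2 r4=0xdd  N=1 Z=0
after  3: r0=0x03 r1=0xdf r2=0x22 r3=0xe2 r4=0xdd  N=0 Z=0
after  4: r0=0x03 r1=0x02 r2=0x22 r3=0xe2 r4=0xdd  N=0 Z=0
after  5: r0=0x03 r1=0x04 r2=0x22 r3=0xe2 r4=0xdd  N=0 Z=0
after  6: r0=0x03 r1=0x04 r2=0x22 r3=0xbf r4=0xdd  N=1 Z=0
after  7: r0=0x03 r1=0x04 r2=0x22 r3=0xbf r4=0x25  N=0 Z=0
after  8: r0=0x03 r1=0x04 r2=0xff r3=0xbf r4=0x25  N=1 Z=0
after  9: r0=0x03 r1=0x04 r2=0x44 r3=0xbf r4=0x25  N=0 Z=0
-- IRQ taken; context saved, return-PC = 10 --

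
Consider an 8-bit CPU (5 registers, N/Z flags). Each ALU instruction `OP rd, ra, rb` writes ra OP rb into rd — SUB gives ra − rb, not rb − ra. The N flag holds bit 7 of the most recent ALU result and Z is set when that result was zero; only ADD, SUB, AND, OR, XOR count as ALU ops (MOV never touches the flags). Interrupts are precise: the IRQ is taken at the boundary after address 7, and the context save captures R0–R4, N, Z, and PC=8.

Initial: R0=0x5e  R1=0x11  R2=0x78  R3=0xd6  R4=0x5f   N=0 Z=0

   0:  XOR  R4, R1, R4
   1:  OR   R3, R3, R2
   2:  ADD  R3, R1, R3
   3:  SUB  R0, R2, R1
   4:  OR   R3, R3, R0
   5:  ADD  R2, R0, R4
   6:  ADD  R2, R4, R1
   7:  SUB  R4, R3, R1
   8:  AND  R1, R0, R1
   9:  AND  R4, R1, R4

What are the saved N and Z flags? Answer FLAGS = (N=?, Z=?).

after  0: R0=0x5e R1=0x11 R2=0x78 R3=0xd6 R4=0x4e  N=0 Z=0
after  1: R0=0x5e R1=0x11 R2=0x78 R3=0xfe R4=0x4e  N=1 Z=0
after  2: R0=0x5e R1=0x11 R2=0x78 R3=0x0f R4=0x4e  N=0 Z=0
after  3: R0=0x67 R1=0x11 R2=0x78 R3=0x0f R4=0x4e  N=0 Z=0
after  4: R0=0x67 R1=0x11 R2=0x78 R3=0x6f R4=0x4e  N=0 Z=0
after  5: R0=0x67 R1=0x11 R2=0xb5 R3=0x6f R4=0x4e  N=1 Z=0
after  6: R0=0x67 R1=0x11 R2=0x5f R3=0x6f R4=0x4e  N=0 Z=0
after  7: R0=0x67 R1=0x11 R2=0x5f R3=0x6f R4=0x5e  N=0 Z=0
-- IRQ taken; context saved, return-PC = 8 --

FLAGS = (N=0, Z=0)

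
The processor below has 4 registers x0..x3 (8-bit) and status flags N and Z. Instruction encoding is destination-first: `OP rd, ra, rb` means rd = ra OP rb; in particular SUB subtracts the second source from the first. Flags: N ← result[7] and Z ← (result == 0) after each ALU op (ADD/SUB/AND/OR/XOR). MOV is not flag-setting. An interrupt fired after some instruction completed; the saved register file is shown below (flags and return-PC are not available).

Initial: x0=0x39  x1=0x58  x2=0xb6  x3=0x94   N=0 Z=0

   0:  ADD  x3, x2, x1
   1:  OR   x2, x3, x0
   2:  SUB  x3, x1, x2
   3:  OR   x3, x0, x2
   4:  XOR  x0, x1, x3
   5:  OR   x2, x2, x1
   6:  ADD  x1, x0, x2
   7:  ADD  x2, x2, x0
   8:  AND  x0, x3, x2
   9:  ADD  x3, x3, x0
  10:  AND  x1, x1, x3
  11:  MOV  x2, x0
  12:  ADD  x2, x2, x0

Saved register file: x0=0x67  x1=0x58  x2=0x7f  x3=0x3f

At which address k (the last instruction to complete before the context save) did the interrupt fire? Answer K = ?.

K = 5

after  0: x0=0x39 x1=0x58 x2=0xb6 x3=0x0e  N=0 Z=0
after  1: x0=0x39 x1=0x58 x2=0x3f x3=0x0e  N=0 Z=0
after  2: x0=0x39 x1=0x58 x2=0x3f x3=0x19  N=0 Z=0
after  3: x0=0x39 x1=0x58 x2=0x3f x3=0x3f  N=0 Z=0
after  4: x0=0x67 x1=0x58 x2=0x3f x3=0x3f  N=0 Z=0
after  5: x0=0x67 x1=0x58 x2=0x7f x3=0x3f  N=0 Z=0
-- IRQ taken; context saved, return-PC = 6 --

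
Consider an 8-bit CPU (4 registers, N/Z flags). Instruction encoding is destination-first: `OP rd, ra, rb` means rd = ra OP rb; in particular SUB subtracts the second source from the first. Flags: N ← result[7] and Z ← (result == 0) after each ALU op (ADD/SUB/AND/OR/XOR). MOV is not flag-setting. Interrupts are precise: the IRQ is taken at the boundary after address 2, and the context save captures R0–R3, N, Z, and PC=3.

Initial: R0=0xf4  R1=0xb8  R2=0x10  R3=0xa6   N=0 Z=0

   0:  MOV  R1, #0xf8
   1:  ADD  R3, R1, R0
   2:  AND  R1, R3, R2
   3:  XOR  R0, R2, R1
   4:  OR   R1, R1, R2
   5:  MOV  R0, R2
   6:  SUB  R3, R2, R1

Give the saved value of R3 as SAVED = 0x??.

SAVED = 0xec

after  0: R0=0xf4 R1=0xf8 R2=0x10 R3=0xa6  N=0 Z=0
after  1: R0=0xf4 R1=0xf8 R2=0x10 R3=0xec  N=1 Z=0
after  2: R0=0xf4 R1=0x00 R2=0x10 R3=0xec  N=0 Z=1
-- IRQ taken; context saved, return-PC = 3 --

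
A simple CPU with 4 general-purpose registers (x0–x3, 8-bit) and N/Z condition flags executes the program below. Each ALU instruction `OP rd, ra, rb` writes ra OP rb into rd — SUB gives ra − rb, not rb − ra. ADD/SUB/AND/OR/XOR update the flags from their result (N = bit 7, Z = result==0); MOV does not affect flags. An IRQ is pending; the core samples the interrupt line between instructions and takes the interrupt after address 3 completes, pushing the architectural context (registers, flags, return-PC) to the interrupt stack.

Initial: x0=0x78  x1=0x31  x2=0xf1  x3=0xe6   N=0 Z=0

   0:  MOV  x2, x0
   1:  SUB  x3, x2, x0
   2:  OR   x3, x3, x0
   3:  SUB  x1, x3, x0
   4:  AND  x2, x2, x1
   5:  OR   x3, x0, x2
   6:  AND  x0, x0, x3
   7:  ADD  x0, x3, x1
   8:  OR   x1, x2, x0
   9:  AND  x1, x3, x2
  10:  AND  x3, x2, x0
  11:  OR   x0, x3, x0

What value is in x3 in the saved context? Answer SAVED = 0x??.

SAVED = 0x78

after  0: x0=0x78 x1=0x31 x2=0x78 x3=0xe6  N=0 Z=0
after  1: x0=0x78 x1=0x31 x2=0x78 x3=0x00  N=0 Z=1
after  2: x0=0x78 x1=0x31 x2=0x78 x3=0x78  N=0 Z=0
after  3: x0=0x78 x1=0x00 x2=0x78 x3=0x78  N=0 Z=1
-- IRQ taken; context saved, return-PC = 4 --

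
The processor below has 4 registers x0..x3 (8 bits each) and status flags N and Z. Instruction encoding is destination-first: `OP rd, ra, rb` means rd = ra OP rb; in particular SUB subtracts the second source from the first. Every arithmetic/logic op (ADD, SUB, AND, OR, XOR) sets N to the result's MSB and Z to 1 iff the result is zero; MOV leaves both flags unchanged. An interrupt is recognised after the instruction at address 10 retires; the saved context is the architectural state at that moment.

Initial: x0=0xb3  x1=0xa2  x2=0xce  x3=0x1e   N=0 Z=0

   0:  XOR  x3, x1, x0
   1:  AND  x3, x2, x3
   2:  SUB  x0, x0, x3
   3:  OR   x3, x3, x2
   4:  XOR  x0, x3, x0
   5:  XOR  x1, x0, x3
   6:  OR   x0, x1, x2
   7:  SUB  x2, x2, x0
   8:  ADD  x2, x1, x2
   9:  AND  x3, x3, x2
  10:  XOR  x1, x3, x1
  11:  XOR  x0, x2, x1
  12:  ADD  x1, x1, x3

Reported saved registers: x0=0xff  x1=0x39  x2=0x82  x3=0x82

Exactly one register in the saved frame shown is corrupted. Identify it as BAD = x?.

BAD = x1

after  0: x0=0xb3 x1=0xa2 x2=0xce x3=0x11  N=0 Z=0
after  1: x0=0xb3 x1=0xa2 x2=0xce x3=0x00  N=0 Z=1
after  2: x0=0xb3 x1=0xa2 x2=0xce x3=0x00  N=1 Z=0
after  3: x0=0xb3 x1=0xa2 x2=0xce x3=0xce  N=1 Z=0
after  4: x0=0x7d x1=0xa2 x2=0xce x3=0xce  N=0 Z=0
after  5: x0=0x7d x1=0xb3 x2=0xce x3=0xce  N=1 Z=0
after  6: x0=0xff x1=0xb3 x2=0xce x3=0xce  N=1 Z=0
after  7: x0=0xff x1=0xb3 x2=0xcf x3=0xce  N=1 Z=0
after  8: x0=0xff x1=0xb3 x2=0x82 x3=0xce  N=1 Z=0
after  9: x0=0xff x1=0xb3 x2=0x82 x3=0x82  N=1 Z=0
after 10: x0=0xff x1=0x31 x2=0x82 x3=0x82  N=0 Z=0
-- IRQ taken; context saved, return-PC = 11 --
mismatch: x1: reported 0x39 vs actual 0x31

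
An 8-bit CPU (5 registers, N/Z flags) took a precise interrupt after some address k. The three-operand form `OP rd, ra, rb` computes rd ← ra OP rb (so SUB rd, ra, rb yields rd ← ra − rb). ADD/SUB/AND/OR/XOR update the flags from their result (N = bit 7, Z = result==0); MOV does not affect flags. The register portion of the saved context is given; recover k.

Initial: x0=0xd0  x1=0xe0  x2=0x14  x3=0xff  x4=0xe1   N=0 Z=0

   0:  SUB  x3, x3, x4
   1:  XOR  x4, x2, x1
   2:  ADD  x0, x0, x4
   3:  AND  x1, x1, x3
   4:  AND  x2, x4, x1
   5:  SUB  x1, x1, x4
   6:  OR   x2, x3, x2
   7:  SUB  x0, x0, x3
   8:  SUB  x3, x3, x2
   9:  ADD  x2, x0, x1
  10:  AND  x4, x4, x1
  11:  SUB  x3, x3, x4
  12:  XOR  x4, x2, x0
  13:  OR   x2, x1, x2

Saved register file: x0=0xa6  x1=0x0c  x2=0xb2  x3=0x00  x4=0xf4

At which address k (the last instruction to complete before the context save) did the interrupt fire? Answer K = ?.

K = 9

after  0: x0=0xd0 x1=0xe0 x2=0x14 x3=0x1e x4=0xe1  N=0 Z=0
after  1: x0=0xd0 x1=0xe0 x2=0x14 x3=0x1e x4=0xf4  N=1 Z=0
after  2: x0=0xc4 x1=0xe0 x2=0x14 x3=0x1e x4=0xf4  N=1 Z=0
after  3: x0=0xc4 x1=0x00 x2=0x14 x3=0x1e x4=0xf4  N=0 Z=1
after  4: x0=0xc4 x1=0x00 x2=0x00 x3=0x1e x4=0xf4  N=0 Z=1
after  5: x0=0xc4 x1=0x0c x2=0x00 x3=0x1e x4=0xf4  N=0 Z=0
after  6: x0=0xc4 x1=0x0c x2=0x1e x3=0x1e x4=0xf4  N=0 Z=0
after  7: x0=0xa6 x1=0x0c x2=0x1e x3=0x1e x4=0xf4  N=1 Z=0
after  8: x0=0xa6 x1=0x0c x2=0x1e x3=0x00 x4=0xf4  N=0 Z=1
after  9: x0=0xa6 x1=0x0c x2=0xb2 x3=0x00 x4=0xf4  N=1 Z=0
-- IRQ taken; context saved, return-PC = 10 --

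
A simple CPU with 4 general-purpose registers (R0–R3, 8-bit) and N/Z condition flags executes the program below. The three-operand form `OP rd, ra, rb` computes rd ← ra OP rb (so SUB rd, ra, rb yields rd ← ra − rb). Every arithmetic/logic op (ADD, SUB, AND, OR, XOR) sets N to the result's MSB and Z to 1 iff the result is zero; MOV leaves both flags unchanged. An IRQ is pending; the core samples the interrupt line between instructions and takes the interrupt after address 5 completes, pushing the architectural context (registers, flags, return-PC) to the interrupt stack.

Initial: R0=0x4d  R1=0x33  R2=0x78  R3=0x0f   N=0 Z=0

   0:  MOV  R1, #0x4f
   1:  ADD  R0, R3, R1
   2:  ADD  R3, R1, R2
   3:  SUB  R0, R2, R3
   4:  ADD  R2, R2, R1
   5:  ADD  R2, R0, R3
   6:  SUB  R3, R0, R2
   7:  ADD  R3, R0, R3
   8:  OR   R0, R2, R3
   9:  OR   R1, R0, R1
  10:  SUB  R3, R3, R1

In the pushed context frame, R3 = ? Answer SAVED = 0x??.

after  0: R0=0x4d R1=0x4f R2=0x78 R3=0x0f  N=0 Z=0
after  1: R0=0x5e R1=0x4f R2=0x78 R3=0x0f  N=0 Z=0
after  2: R0=0x5e R1=0x4f R2=0x78 R3=0xc7  N=1 Z=0
after  3: R0=0xb1 R1=0x4f R2=0x78 R3=0xc7  N=1 Z=0
after  4: R0=0xb1 R1=0x4f R2=0xc7 R3=0xc7  N=1 Z=0
after  5: R0=0xb1 R1=0x4f R2=0x78 R3=0xc7  N=0 Z=0
-- IRQ taken; context saved, return-PC = 6 --

SAVED = 0xc7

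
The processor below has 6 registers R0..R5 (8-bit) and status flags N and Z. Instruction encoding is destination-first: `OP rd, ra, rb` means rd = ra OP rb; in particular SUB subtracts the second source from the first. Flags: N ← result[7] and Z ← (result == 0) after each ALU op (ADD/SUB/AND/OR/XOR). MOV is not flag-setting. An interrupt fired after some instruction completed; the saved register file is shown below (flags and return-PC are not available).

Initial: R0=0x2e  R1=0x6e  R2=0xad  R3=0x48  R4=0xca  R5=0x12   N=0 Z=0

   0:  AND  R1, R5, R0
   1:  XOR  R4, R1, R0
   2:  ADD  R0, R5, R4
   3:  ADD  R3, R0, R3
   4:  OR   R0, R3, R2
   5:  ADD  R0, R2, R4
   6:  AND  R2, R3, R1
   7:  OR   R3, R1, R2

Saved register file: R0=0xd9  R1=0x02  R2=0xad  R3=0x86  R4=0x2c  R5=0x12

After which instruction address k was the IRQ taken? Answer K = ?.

K = 5

after  0: R0=0x2e R1=0x02 R2=0xad R3=0x48 R4=0xca R5=0x12  N=0 Z=0
after  1: R0=0x2e R1=0x02 R2=0xad R3=0x48 R4=0x2c R5=0x12  N=0 Z=0
after  2: R0=0x3e R1=0x02 R2=0xad R3=0x48 R4=0x2c R5=0x12  N=0 Z=0
after  3: R0=0x3e R1=0x02 R2=0xad R3=0x86 R4=0x2c R5=0x12  N=1 Z=0
after  4: R0=0xaf R1=0x02 R2=0xad R3=0x86 R4=0x2c R5=0x12  N=1 Z=0
after  5: R0=0xd9 R1=0x02 R2=0xad R3=0x86 R4=0x2c R5=0x12  N=1 Z=0
-- IRQ taken; context saved, return-PC = 6 --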